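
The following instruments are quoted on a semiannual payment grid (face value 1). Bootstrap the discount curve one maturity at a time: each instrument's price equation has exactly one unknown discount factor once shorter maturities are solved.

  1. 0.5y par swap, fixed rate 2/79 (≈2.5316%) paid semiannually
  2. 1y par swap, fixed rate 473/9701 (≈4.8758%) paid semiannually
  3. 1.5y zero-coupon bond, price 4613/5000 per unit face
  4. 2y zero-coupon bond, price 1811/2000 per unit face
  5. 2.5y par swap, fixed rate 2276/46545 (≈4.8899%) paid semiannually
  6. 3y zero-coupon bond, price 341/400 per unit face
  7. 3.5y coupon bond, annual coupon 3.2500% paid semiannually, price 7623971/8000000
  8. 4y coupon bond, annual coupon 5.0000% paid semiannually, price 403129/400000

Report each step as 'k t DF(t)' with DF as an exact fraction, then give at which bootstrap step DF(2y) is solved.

step 1 [0.5y] swap r/2=1/79: DF=(1 − 1/79·(0))/(1+1/79) = 79/80 ≈ 0.987500
step 2 [1y] swap r/2=473/19402: DF=(1 − 473/19402·(0.987500))/(1+473/19402) = 9527/10000 ≈ 0.952700
step 3 [1.5y] zero: DF = P = 4613/5000 ≈ 0.922600
step 4 [2y] zero: DF = P = 1811/2000 ≈ 0.905500
step 5 [2.5y] swap r/2=1138/46545: DF=(1 − 1138/46545·(0.987500+0.952700+0.922600+0.905500))/(1+1138/46545) = 4431/5000 ≈ 0.886200
step 6 [3y] zero: DF = P = 341/400 ≈ 0.852500
step 7 [3.5y] bond c/2=13/800: DF=(7623971/8000000 − 13/800·(0.987500+0.952700+0.922600+0.905500+0.886200+0.852500))/(1+13/800) = 8497/10000 ≈ 0.849700
step 8 [4y] bond c/2=1/40: DF=(403129/400000 − 1/40·(0.987500+0.952700+0.922600+0.905500+0.886200+0.852500+0.849700))/(1+1/40) = 4141/5000 ≈ 0.828200

1 1/2 79/80
2 1 9527/10000
3 3/2 4613/5000
4 2 1811/2000
5 5/2 4431/5000
6 3 341/400
7 7/2 8497/10000
8 4 4141/5000
DF(2y) is solved at step 4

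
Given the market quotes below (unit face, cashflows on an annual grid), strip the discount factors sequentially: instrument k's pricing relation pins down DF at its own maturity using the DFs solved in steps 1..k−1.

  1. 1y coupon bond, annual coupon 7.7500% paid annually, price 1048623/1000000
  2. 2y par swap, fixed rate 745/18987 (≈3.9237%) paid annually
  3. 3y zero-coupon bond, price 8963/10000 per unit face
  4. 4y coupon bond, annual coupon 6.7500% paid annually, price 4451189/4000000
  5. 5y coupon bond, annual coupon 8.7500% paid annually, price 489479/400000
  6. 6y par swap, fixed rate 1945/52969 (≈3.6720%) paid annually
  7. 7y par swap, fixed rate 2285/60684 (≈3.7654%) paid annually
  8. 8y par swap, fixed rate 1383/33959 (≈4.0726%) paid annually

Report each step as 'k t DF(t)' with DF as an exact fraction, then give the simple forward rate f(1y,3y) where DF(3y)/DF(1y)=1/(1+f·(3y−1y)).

1 1 2433/2500
2 2 1851/2000
3 3 8963/10000
4 4 8657/10000
5 5 8307/10000
6 6 1611/2000
7 7 1543/2000
8 8 3617/5000
f(1y,3y) = ((2433/2500)/(8963/10000) − 1)/(2) = 769/17926 ≈ 4.2899%

step 1 [1y] bond c/1=31/400: DF=(1048623/1000000 − 31/400·(0))/(1+31/400) = 2433/2500 ≈ 0.973200
step 2 [2y] swap r/1=745/18987: DF=(1 − 745/18987·(0.973200))/(1+745/18987) = 1851/2000 ≈ 0.925500
step 3 [3y] zero: DF = P = 8963/10000 ≈ 0.896300
step 4 [4y] bond c/1=27/400: DF=(4451189/4000000 − 27/400·(0.973200+0.925500+0.896300))/(1+27/400) = 8657/10000 ≈ 0.865700
step 5 [5y] bond c/1=7/80: DF=(489479/400000 − 7/80·(0.973200+0.925500+0.896300+0.865700))/(1+7/80) = 8307/10000 ≈ 0.830700
step 6 [6y] swap r/1=1945/52969: DF=(1 − 1945/52969·(0.973200+0.925500+0.896300+0.865700+0.830700))/(1+1945/52969) = 1611/2000 ≈ 0.805500
step 7 [7y] swap r/1=2285/60684: DF=(1 − 2285/60684·(0.973200+0.925500+0.896300+0.865700+0.830700+0.805500))/(1+2285/60684) = 1543/2000 ≈ 0.771500
step 8 [8y] swap r/1=1383/33959: DF=(1 − 1383/33959·(0.973200+0.925500+0.896300+0.865700+0.830700+0.805500+0.771500))/(1+1383/33959) = 3617/5000 ≈ 0.723400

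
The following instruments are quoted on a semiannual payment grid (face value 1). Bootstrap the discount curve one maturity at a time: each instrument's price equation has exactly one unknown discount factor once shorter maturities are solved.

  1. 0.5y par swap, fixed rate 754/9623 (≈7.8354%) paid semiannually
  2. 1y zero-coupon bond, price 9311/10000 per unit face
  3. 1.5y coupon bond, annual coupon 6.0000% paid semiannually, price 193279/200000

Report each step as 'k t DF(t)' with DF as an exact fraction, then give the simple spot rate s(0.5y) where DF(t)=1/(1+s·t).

step 1 [0.5y] swap r/2=377/9623: DF=(1 − 377/9623·(0))/(1+377/9623) = 9623/10000 ≈ 0.962300
step 2 [1y] zero: DF = P = 9311/10000 ≈ 0.931100
step 3 [1.5y] bond c/2=3/100: DF=(193279/200000 − 3/100·(0.962300+0.931100))/(1+3/100) = 8831/10000 ≈ 0.883100

1 1/2 9623/10000
2 1 9311/10000
3 3/2 8831/10000
s(0.5y) = (1/(9623/10000) − 1)/(1/2) = 754/9623 ≈ 7.8354%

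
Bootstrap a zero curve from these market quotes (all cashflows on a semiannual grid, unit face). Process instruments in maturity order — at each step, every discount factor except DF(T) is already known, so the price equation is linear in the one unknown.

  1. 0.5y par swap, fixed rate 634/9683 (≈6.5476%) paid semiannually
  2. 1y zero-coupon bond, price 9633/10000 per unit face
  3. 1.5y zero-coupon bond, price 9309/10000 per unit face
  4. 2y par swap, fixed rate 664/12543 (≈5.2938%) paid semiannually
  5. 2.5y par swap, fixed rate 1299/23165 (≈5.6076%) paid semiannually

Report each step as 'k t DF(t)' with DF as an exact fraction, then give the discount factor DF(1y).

step 1 [0.5y] swap r/2=317/9683: DF=(1 − 317/9683·(0))/(1+317/9683) = 9683/10000 ≈ 0.968300
step 2 [1y] zero: DF = P = 9633/10000 ≈ 0.963300
step 3 [1.5y] zero: DF = P = 9309/10000 ≈ 0.930900
step 4 [2y] swap r/2=332/12543: DF=(1 − 332/12543·(0.968300+0.963300+0.930900))/(1+332/12543) = 2251/2500 ≈ 0.900400
step 5 [2.5y] swap r/2=1299/46330: DF=(1 − 1299/46330·(0.968300+0.963300+0.930900+0.900400))/(1+1299/46330) = 8701/10000 ≈ 0.870100

1 1/2 9683/10000
2 1 9633/10000
3 3/2 9309/10000
4 2 2251/2500
5 5/2 8701/10000
DF(1y) = 9633/10000 ≈ 0.963300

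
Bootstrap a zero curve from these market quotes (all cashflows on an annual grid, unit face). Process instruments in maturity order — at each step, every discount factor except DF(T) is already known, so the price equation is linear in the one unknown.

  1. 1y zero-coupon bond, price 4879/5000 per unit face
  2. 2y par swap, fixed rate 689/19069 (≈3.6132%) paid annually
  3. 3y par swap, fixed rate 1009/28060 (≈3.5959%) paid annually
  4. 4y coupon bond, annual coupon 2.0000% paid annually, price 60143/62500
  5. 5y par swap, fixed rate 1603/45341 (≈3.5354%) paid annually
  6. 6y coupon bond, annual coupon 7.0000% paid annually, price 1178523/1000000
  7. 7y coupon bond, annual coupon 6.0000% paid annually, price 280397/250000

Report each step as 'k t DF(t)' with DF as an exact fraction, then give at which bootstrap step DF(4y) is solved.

1 1 4879/5000
2 2 9311/10000
3 3 8991/10000
4 4 2221/2500
5 5 8397/10000
6 6 503/625
7 7 7559/10000
DF(4y) is solved at step 4

step 1 [1y] zero: DF = P = 4879/5000 ≈ 0.975800
step 2 [2y] swap r/1=689/19069: DF=(1 − 689/19069·(0.975800))/(1+689/19069) = 9311/10000 ≈ 0.931100
step 3 [3y] swap r/1=1009/28060: DF=(1 − 1009/28060·(0.975800+0.931100))/(1+1009/28060) = 8991/10000 ≈ 0.899100
step 4 [4y] bond c/1=1/50: DF=(60143/62500 − 1/50·(0.975800+0.931100+0.899100))/(1+1/50) = 2221/2500 ≈ 0.888400
step 5 [5y] swap r/1=1603/45341: DF=(1 − 1603/45341·(0.975800+0.931100+0.899100+0.888400))/(1+1603/45341) = 8397/10000 ≈ 0.839700
step 6 [6y] bond c/1=7/100: DF=(1178523/1000000 − 7/100·(0.975800+0.931100+0.899100+0.888400+0.839700))/(1+7/100) = 503/625 ≈ 0.804800
step 7 [7y] bond c/1=3/50: DF=(280397/250000 − 3/50·(0.975800+0.931100+0.899100+0.888400+0.839700+0.804800))/(1+3/50) = 7559/10000 ≈ 0.755900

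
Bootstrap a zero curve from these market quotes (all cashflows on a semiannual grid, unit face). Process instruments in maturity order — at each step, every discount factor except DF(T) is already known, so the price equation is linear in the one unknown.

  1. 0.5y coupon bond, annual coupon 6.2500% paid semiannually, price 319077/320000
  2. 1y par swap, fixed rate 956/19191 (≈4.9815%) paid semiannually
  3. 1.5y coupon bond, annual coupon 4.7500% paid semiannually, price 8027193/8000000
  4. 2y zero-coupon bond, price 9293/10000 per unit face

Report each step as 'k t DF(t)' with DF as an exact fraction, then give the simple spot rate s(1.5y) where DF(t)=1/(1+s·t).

step 1 [0.5y] bond c/2=1/32: DF=(319077/320000 − 1/32·(0))/(1+1/32) = 9669/10000 ≈ 0.966900
step 2 [1y] swap r/2=478/19191: DF=(1 − 478/19191·(0.966900))/(1+478/19191) = 4761/5000 ≈ 0.952200
step 3 [1.5y] bond c/2=19/800: DF=(8027193/8000000 − 19/800·(0.966900+0.952200))/(1+19/800) = 2339/2500 ≈ 0.935600
step 4 [2y] zero: DF = P = 9293/10000 ≈ 0.929300

1 1/2 9669/10000
2 1 4761/5000
3 3/2 2339/2500
4 2 9293/10000
s(1.5y) = (1/(2339/2500) − 1)/(3/2) = 322/7017 ≈ 4.5889%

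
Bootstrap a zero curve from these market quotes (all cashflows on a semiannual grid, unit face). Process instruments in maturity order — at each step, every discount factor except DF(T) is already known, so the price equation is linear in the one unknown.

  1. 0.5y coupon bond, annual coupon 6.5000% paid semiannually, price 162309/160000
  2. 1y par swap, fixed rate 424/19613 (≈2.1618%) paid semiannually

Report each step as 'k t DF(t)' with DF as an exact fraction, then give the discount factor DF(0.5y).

step 1 [0.5y] bond c/2=13/400: DF=(162309/160000 − 13/400·(0))/(1+13/400) = 393/400 ≈ 0.982500
step 2 [1y] swap r/2=212/19613: DF=(1 − 212/19613·(0.982500))/(1+212/19613) = 2447/2500 ≈ 0.978800

1 1/2 393/400
2 1 2447/2500
DF(0.5y) = 393/400 ≈ 0.982500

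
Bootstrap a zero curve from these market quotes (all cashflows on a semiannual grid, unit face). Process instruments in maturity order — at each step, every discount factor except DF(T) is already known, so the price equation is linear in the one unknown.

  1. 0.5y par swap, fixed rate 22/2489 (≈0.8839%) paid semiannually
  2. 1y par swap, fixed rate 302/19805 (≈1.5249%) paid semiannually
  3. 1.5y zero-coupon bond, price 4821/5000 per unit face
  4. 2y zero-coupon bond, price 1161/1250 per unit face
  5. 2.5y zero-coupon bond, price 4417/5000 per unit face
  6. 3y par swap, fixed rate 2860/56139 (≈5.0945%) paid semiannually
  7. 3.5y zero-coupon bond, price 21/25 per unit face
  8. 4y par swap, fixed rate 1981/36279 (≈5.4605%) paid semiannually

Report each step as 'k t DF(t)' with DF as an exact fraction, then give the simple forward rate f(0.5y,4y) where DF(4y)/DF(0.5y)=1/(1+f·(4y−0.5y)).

step 1 [0.5y] swap r/2=11/2489: DF=(1 − 11/2489·(0))/(1+11/2489) = 2489/2500 ≈ 0.995600
step 2 [1y] swap r/2=151/19805: DF=(1 − 151/19805·(0.995600))/(1+151/19805) = 9849/10000 ≈ 0.984900
step 3 [1.5y] zero: DF = P = 4821/5000 ≈ 0.964200
step 4 [2y] zero: DF = P = 1161/1250 ≈ 0.928800
step 5 [2.5y] zero: DF = P = 4417/5000 ≈ 0.883400
step 6 [3y] swap r/2=1430/56139: DF=(1 − 1430/56139·(0.995600+0.984900+0.964200+0.928800+0.883400))/(1+1430/56139) = 857/1000 ≈ 0.857000
step 7 [3.5y] zero: DF = P = 21/25 ≈ 0.840000
step 8 [4y] swap r/2=1981/72558: DF=(1 − 1981/72558·(0.995600+0.984900+0.964200+0.928800+0.883400+0.857000+0.840000))/(1+1981/72558) = 8019/10000 ≈ 0.801900

1 1/2 2489/2500
2 1 9849/10000
3 3/2 4821/5000
4 2 1161/1250
5 5/2 4417/5000
6 3 857/1000
7 7/2 21/25
8 4 8019/10000
f(0.5y,4y) = ((2489/2500)/(8019/10000) − 1)/(7/2) = 3874/56133 ≈ 6.9015%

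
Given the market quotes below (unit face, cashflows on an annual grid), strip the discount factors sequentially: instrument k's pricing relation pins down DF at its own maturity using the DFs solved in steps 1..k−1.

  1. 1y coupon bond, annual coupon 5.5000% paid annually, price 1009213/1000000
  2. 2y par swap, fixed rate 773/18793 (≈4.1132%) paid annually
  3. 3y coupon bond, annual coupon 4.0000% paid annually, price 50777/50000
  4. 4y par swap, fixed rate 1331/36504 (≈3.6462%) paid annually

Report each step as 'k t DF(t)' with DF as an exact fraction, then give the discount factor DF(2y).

1 1 4783/5000
2 2 9227/10000
3 3 4521/5000
4 4 8669/10000
DF(2y) = 9227/10000 ≈ 0.922700

step 1 [1y] bond c/1=11/200: DF=(1009213/1000000 − 11/200·(0))/(1+11/200) = 4783/5000 ≈ 0.956600
step 2 [2y] swap r/1=773/18793: DF=(1 − 773/18793·(0.956600))/(1+773/18793) = 9227/10000 ≈ 0.922700
step 3 [3y] bond c/1=1/25: DF=(50777/50000 − 1/25·(0.956600+0.922700))/(1+1/25) = 4521/5000 ≈ 0.904200
step 4 [4y] swap r/1=1331/36504: DF=(1 − 1331/36504·(0.956600+0.922700+0.904200))/(1+1331/36504) = 8669/10000 ≈ 0.866900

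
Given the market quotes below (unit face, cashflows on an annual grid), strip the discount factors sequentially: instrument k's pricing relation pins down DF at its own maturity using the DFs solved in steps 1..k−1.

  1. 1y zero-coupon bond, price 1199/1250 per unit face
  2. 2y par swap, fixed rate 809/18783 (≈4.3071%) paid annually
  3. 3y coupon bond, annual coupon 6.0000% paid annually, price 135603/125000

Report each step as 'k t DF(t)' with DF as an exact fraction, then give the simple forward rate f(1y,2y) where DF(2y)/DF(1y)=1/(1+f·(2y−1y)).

1 1 1199/1250
2 2 9191/10000
3 3 9171/10000
f(1y,2y) = ((1199/1250)/(9191/10000) − 1)/(1) = 401/9191 ≈ 4.3630%

step 1 [1y] zero: DF = P = 1199/1250 ≈ 0.959200
step 2 [2y] swap r/1=809/18783: DF=(1 − 809/18783·(0.959200))/(1+809/18783) = 9191/10000 ≈ 0.919100
step 3 [3y] bond c/1=3/50: DF=(135603/125000 − 3/50·(0.959200+0.919100))/(1+3/50) = 9171/10000 ≈ 0.917100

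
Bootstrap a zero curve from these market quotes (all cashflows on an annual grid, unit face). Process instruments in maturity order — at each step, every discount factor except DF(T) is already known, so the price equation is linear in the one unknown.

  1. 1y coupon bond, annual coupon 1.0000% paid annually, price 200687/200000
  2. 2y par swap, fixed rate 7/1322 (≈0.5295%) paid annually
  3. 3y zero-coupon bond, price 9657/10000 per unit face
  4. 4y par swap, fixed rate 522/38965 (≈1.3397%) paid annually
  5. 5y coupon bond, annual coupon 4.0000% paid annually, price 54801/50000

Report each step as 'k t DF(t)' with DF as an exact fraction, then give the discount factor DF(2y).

1 1 1987/2000
2 2 1979/2000
3 3 9657/10000
4 4 4739/5000
5 5 113/125
DF(2y) = 1979/2000 ≈ 0.989500

step 1 [1y] bond c/1=1/100: DF=(200687/200000 − 1/100·(0))/(1+1/100) = 1987/2000 ≈ 0.993500
step 2 [2y] swap r/1=7/1322: DF=(1 − 7/1322·(0.993500))/(1+7/1322) = 1979/2000 ≈ 0.989500
step 3 [3y] zero: DF = P = 9657/10000 ≈ 0.965700
step 4 [4y] swap r/1=522/38965: DF=(1 − 522/38965·(0.993500+0.989500+0.965700))/(1+522/38965) = 4739/5000 ≈ 0.947800
step 5 [5y] bond c/1=1/25: DF=(54801/50000 − 1/25·(0.993500+0.989500+0.965700+0.947800))/(1+1/25) = 113/125 ≈ 0.904000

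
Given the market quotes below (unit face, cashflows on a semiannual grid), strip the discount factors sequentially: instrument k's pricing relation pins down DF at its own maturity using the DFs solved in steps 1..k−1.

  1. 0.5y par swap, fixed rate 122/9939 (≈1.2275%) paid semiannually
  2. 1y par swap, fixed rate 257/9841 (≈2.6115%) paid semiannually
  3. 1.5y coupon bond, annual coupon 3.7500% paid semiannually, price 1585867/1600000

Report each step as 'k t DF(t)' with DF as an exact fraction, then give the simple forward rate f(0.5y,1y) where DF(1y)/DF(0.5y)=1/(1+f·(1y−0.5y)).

step 1 [0.5y] swap r/2=61/9939: DF=(1 − 61/9939·(0))/(1+61/9939) = 9939/10000 ≈ 0.993900
step 2 [1y] swap r/2=257/19682: DF=(1 − 257/19682·(0.993900))/(1+257/19682) = 9743/10000 ≈ 0.974300
step 3 [1.5y] bond c/2=3/160: DF=(1585867/1600000 − 3/160·(0.993900+0.974300))/(1+3/160) = 9367/10000 ≈ 0.936700

1 1/2 9939/10000
2 1 9743/10000
3 3/2 9367/10000
f(0.5y,1y) = ((9939/10000)/(9743/10000) − 1)/(1/2) = 392/9743 ≈ 4.0234%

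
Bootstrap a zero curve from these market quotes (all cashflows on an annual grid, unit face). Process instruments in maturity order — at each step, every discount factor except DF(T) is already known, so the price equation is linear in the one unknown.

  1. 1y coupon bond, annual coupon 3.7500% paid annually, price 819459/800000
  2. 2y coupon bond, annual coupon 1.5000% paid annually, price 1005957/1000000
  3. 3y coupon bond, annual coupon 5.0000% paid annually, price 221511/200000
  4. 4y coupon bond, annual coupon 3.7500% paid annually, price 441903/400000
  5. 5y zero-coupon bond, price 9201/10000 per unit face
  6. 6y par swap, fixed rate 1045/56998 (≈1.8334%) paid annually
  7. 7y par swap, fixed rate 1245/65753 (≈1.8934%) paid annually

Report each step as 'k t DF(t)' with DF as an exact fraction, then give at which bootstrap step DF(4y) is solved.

1 1 9873/10000
2 2 1953/2000
3 3 9613/10000
4 4 9591/10000
5 5 9201/10000
6 6 1791/2000
7 7 1751/2000
DF(4y) is solved at step 4

step 1 [1y] bond c/1=3/80: DF=(819459/800000 − 3/80·(0))/(1+3/80) = 9873/10000 ≈ 0.987300
step 2 [2y] bond c/1=3/200: DF=(1005957/1000000 − 3/200·(0.987300))/(1+3/200) = 1953/2000 ≈ 0.976500
step 3 [3y] bond c/1=1/20: DF=(221511/200000 − 1/20·(0.987300+0.976500))/(1+1/20) = 9613/10000 ≈ 0.961300
step 4 [4y] bond c/1=3/80: DF=(441903/400000 − 3/80·(0.987300+0.976500+0.961300))/(1+3/80) = 9591/10000 ≈ 0.959100
step 5 [5y] zero: DF = P = 9201/10000 ≈ 0.920100
step 6 [6y] swap r/1=1045/56998: DF=(1 − 1045/56998·(0.987300+0.976500+0.961300+0.959100+0.920100))/(1+1045/56998) = 1791/2000 ≈ 0.895500
step 7 [7y] swap r/1=1245/65753: DF=(1 − 1245/65753·(0.987300+0.976500+0.961300+0.959100+0.920100+0.895500))/(1+1245/65753) = 1751/2000 ≈ 0.875500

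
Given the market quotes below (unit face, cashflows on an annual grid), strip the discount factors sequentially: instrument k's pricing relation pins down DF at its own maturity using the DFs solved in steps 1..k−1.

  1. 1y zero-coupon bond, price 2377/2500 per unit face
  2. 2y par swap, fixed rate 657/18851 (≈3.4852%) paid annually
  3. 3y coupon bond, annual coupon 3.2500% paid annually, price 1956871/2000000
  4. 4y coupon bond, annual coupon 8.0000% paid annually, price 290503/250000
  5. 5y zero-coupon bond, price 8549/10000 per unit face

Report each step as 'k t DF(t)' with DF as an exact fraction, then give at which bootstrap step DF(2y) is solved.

step 1 [1y] zero: DF = P = 2377/2500 ≈ 0.950800
step 2 [2y] swap r/1=657/18851: DF=(1 − 657/18851·(0.950800))/(1+657/18851) = 9343/10000 ≈ 0.934300
step 3 [3y] bond c/1=13/400: DF=(1956871/2000000 − 13/400·(0.950800+0.934300))/(1+13/400) = 8883/10000 ≈ 0.888300
step 4 [4y] bond c/1=2/25: DF=(290503/250000 − 2/25·(0.950800+0.934300+0.888300))/(1+2/25) = 1741/2000 ≈ 0.870500
step 5 [5y] zero: DF = P = 8549/10000 ≈ 0.854900

1 1 2377/2500
2 2 9343/10000
3 3 8883/10000
4 4 1741/2000
5 5 8549/10000
DF(2y) is solved at step 2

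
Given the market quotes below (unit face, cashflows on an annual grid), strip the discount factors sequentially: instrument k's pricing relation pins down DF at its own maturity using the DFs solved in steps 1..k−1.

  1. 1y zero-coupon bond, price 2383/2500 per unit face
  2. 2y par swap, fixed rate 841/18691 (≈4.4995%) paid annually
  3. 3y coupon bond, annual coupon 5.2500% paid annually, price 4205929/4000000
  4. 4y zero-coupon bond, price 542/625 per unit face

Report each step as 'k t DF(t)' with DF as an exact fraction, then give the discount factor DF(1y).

1 1 2383/2500
2 2 9159/10000
3 3 4529/5000
4 4 542/625
DF(1y) = 2383/2500 ≈ 0.953200

step 1 [1y] zero: DF = P = 2383/2500 ≈ 0.953200
step 2 [2y] swap r/1=841/18691: DF=(1 − 841/18691·(0.953200))/(1+841/18691) = 9159/10000 ≈ 0.915900
step 3 [3y] bond c/1=21/400: DF=(4205929/4000000 − 21/400·(0.953200+0.915900))/(1+21/400) = 4529/5000 ≈ 0.905800
step 4 [4y] zero: DF = P = 542/625 ≈ 0.867200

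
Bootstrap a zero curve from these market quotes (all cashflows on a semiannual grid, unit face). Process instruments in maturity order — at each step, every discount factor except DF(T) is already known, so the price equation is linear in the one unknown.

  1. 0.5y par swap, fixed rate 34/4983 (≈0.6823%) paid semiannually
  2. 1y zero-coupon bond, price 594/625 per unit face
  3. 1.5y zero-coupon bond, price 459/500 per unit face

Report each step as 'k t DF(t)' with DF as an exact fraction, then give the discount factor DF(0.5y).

1 1/2 4983/5000
2 1 594/625
3 3/2 459/500
DF(0.5y) = 4983/5000 ≈ 0.996600

step 1 [0.5y] swap r/2=17/4983: DF=(1 − 17/4983·(0))/(1+17/4983) = 4983/5000 ≈ 0.996600
step 2 [1y] zero: DF = P = 594/625 ≈ 0.950400
step 3 [1.5y] zero: DF = P = 459/500 ≈ 0.918000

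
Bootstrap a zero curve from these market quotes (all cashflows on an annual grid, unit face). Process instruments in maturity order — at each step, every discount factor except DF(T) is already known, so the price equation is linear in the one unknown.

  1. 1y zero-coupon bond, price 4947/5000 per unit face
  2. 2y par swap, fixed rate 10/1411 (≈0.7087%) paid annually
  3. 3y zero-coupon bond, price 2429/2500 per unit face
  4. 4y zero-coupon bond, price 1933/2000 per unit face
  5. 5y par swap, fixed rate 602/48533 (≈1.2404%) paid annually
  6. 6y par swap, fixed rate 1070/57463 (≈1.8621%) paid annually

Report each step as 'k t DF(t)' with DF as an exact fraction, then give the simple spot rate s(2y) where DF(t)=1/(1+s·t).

step 1 [1y] zero: DF = P = 4947/5000 ≈ 0.989400
step 2 [2y] swap r/1=10/1411: DF=(1 − 10/1411·(0.989400))/(1+10/1411) = 493/500 ≈ 0.986000
step 3 [3y] zero: DF = P = 2429/2500 ≈ 0.971600
step 4 [4y] zero: DF = P = 1933/2000 ≈ 0.966500
step 5 [5y] swap r/1=602/48533: DF=(1 − 602/48533·(0.989400+0.986000+0.971600+0.966500))/(1+602/48533) = 4699/5000 ≈ 0.939800
step 6 [6y] swap r/1=1070/57463: DF=(1 − 1070/57463·(0.989400+0.986000+0.971600+0.966500+0.939800))/(1+1070/57463) = 893/1000 ≈ 0.893000

1 1 4947/5000
2 2 493/500
3 3 2429/2500
4 4 1933/2000
5 5 4699/5000
6 6 893/1000
s(2y) = (1/(493/500) − 1)/(2) = 7/986 ≈ 0.7099%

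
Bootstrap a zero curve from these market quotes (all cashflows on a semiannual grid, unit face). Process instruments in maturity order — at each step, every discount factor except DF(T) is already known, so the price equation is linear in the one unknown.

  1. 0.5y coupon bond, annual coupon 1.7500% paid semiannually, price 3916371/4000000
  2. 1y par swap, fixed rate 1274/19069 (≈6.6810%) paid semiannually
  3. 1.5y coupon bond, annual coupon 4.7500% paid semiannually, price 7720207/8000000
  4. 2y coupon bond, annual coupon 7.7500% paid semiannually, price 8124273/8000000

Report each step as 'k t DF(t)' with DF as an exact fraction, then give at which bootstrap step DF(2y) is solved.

1 1/2 4853/5000
2 1 9363/10000
3 3/2 1123/1250
4 2 873/1000
DF(2y) is solved at step 4

step 1 [0.5y] bond c/2=7/800: DF=(3916371/4000000 − 7/800·(0))/(1+7/800) = 4853/5000 ≈ 0.970600
step 2 [1y] swap r/2=637/19069: DF=(1 − 637/19069·(0.970600))/(1+637/19069) = 9363/10000 ≈ 0.936300
step 3 [1.5y] bond c/2=19/800: DF=(7720207/8000000 − 19/800·(0.970600+0.936300))/(1+19/800) = 1123/1250 ≈ 0.898400
step 4 [2y] bond c/2=31/800: DF=(8124273/8000000 − 31/800·(0.970600+0.936300+0.898400))/(1+31/800) = 873/1000 ≈ 0.873000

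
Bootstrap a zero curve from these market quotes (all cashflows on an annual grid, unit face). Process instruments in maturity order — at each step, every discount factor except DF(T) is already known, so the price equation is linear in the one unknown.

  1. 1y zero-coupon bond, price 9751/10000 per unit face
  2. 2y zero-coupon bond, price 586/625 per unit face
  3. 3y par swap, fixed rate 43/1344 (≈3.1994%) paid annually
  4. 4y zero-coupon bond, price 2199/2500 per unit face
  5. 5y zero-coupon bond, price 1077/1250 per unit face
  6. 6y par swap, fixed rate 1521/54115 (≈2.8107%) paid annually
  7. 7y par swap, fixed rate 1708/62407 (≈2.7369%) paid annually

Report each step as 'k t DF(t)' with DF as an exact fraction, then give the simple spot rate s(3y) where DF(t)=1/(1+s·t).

1 1 9751/10000
2 2 586/625
3 3 9097/10000
4 4 2199/2500
5 5 1077/1250
6 6 8479/10000
7 7 2073/2500
s(3y) = (1/(9097/10000) − 1)/(3) = 301/9097 ≈ 3.3088%

step 1 [1y] zero: DF = P = 9751/10000 ≈ 0.975100
step 2 [2y] zero: DF = P = 586/625 ≈ 0.937600
step 3 [3y] swap r/1=43/1344: DF=(1 − 43/1344·(0.975100+0.937600))/(1+43/1344) = 9097/10000 ≈ 0.909700
step 4 [4y] zero: DF = P = 2199/2500 ≈ 0.879600
step 5 [5y] zero: DF = P = 1077/1250 ≈ 0.861600
step 6 [6y] swap r/1=1521/54115: DF=(1 − 1521/54115·(0.975100+0.937600+0.909700+0.879600+0.861600))/(1+1521/54115) = 8479/10000 ≈ 0.847900
step 7 [7y] swap r/1=1708/62407: DF=(1 − 1708/62407·(0.975100+0.937600+0.909700+0.879600+0.861600+0.847900))/(1+1708/62407) = 2073/2500 ≈ 0.829200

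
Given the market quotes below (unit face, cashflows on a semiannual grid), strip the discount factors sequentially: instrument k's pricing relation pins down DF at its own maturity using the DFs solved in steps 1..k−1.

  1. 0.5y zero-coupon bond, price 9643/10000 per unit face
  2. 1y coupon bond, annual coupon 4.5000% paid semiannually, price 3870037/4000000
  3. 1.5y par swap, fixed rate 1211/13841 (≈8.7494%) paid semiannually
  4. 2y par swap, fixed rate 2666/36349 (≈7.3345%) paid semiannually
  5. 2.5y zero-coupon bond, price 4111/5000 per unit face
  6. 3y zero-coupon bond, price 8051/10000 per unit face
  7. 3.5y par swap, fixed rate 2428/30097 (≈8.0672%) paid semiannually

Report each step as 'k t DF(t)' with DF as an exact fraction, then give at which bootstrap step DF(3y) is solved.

step 1 [0.5y] zero: DF = P = 9643/10000 ≈ 0.964300
step 2 [1y] bond c/2=9/400: DF=(3870037/4000000 − 9/400·(0.964300))/(1+9/400) = 37/40 ≈ 0.925000
step 3 [1.5y] swap r/2=1211/27682: DF=(1 − 1211/27682·(0.964300+0.925000))/(1+1211/27682) = 8789/10000 ≈ 0.878900
step 4 [2y] swap r/2=1333/36349: DF=(1 − 1333/36349·(0.964300+0.925000+0.878900))/(1+1333/36349) = 8667/10000 ≈ 0.866700
step 5 [2.5y] zero: DF = P = 4111/5000 ≈ 0.822200
step 6 [3y] zero: DF = P = 8051/10000 ≈ 0.805100
step 7 [3.5y] swap r/2=1214/30097: DF=(1 − 1214/30097·(0.964300+0.925000+0.878900+0.866700+0.822200+0.805100))/(1+1214/30097) = 1893/2500 ≈ 0.757200

1 1/2 9643/10000
2 1 37/40
3 3/2 8789/10000
4 2 8667/10000
5 5/2 4111/5000
6 3 8051/10000
7 7/2 1893/2500
DF(3y) is solved at step 6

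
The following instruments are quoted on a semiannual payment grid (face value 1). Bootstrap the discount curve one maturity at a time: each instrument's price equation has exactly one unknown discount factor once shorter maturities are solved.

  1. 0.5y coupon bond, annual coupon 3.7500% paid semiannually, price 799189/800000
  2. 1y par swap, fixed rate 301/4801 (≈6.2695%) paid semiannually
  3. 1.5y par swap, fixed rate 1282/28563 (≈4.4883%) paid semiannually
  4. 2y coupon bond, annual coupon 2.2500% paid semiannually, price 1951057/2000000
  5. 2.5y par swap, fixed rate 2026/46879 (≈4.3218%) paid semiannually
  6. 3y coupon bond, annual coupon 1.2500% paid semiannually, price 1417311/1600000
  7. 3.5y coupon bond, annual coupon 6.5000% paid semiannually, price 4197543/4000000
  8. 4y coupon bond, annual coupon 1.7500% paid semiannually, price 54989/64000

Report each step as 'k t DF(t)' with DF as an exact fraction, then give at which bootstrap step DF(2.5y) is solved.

step 1 [0.5y] bond c/2=3/160: DF=(799189/800000 − 3/160·(0))/(1+3/160) = 4903/5000 ≈ 0.980600
step 2 [1y] swap r/2=301/9602: DF=(1 − 301/9602·(0.980600))/(1+301/9602) = 4699/5000 ≈ 0.939800
step 3 [1.5y] swap r/2=641/28563: DF=(1 − 641/28563·(0.980600+0.939800))/(1+641/28563) = 9359/10000 ≈ 0.935900
step 4 [2y] bond c/2=9/800: DF=(1951057/2000000 − 9/800·(0.980600+0.939800+0.935900))/(1+9/800) = 9329/10000 ≈ 0.932900
step 5 [2.5y] swap r/2=1013/46879: DF=(1 − 1013/46879·(0.980600+0.939800+0.935900+0.932900))/(1+1013/46879) = 8987/10000 ≈ 0.898700
step 6 [3y] bond c/2=1/160: DF=(1417311/1600000 − 1/160·(0.980600+0.939800+0.935900+0.932900+0.898700))/(1+1/160) = 532/625 ≈ 0.851200
step 7 [3.5y] bond c/2=13/400: DF=(4197543/4000000 − 13/400·(0.980600+0.939800+0.935900+0.932900+0.898700+0.851200))/(1+13/400) = 421/500 ≈ 0.842000
step 8 [4y] bond c/2=7/800: DF=(54989/64000 − 7/800·(0.980600+0.939800+0.935900+0.932900+0.898700+0.851200+0.842000))/(1+7/800) = 1991/2500 ≈ 0.796400

1 1/2 4903/5000
2 1 4699/5000
3 3/2 9359/10000
4 2 9329/10000
5 5/2 8987/10000
6 3 532/625
7 7/2 421/500
8 4 1991/2500
DF(2.5y) is solved at step 5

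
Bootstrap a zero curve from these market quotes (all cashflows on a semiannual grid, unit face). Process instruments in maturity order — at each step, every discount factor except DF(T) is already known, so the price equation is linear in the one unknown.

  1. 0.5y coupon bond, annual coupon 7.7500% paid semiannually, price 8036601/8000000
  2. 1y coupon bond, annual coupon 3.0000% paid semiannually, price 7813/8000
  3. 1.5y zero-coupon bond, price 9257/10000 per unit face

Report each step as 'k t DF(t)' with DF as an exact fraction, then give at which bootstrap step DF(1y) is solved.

step 1 [0.5y] bond c/2=31/800: DF=(8036601/8000000 − 31/800·(0))/(1+31/800) = 9671/10000 ≈ 0.967100
step 2 [1y] bond c/2=3/200: DF=(7813/8000 − 3/200·(0.967100))/(1+3/200) = 9479/10000 ≈ 0.947900
step 3 [1.5y] zero: DF = P = 9257/10000 ≈ 0.925700

1 1/2 9671/10000
2 1 9479/10000
3 3/2 9257/10000
DF(1y) is solved at step 2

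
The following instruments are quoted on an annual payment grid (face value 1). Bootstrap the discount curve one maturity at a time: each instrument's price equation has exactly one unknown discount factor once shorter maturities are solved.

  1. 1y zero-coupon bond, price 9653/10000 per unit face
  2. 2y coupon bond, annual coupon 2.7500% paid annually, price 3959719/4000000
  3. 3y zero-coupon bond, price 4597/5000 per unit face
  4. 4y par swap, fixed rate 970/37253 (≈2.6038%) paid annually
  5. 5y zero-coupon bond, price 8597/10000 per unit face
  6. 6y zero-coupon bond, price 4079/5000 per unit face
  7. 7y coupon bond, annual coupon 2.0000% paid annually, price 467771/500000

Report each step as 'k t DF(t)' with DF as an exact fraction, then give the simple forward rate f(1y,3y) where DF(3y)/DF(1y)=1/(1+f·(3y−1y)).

step 1 [1y] zero: DF = P = 9653/10000 ≈ 0.965300
step 2 [2y] bond c/1=11/400: DF=(3959719/4000000 − 11/400·(0.965300))/(1+11/400) = 586/625 ≈ 0.937600
step 3 [3y] zero: DF = P = 4597/5000 ≈ 0.919400
step 4 [4y] swap r/1=970/37253: DF=(1 − 970/37253·(0.965300+0.937600+0.919400))/(1+970/37253) = 903/1000 ≈ 0.903000
step 5 [5y] zero: DF = P = 8597/10000 ≈ 0.859700
step 6 [6y] zero: DF = P = 4079/5000 ≈ 0.815800
step 7 [7y] bond c/1=1/50: DF=(467771/500000 − 1/50·(0.965300+0.937600+0.919400+0.903000+0.859700+0.815800))/(1+1/50) = 8113/10000 ≈ 0.811300

1 1 9653/10000
2 2 586/625
3 3 4597/5000
4 4 903/1000
5 5 8597/10000
6 6 4079/5000
7 7 8113/10000
f(1y,3y) = ((9653/10000)/(4597/5000) − 1)/(2) = 459/18388 ≈ 2.4962%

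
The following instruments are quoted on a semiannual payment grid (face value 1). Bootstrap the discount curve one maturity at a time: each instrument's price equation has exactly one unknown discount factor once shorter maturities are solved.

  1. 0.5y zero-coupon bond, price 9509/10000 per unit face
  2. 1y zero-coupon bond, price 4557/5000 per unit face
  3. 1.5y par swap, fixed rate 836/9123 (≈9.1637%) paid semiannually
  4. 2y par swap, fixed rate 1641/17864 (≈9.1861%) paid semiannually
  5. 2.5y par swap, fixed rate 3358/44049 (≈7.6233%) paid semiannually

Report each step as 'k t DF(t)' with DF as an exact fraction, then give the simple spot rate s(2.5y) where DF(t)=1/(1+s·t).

step 1 [0.5y] zero: DF = P = 9509/10000 ≈ 0.950900
step 2 [1y] zero: DF = P = 4557/5000 ≈ 0.911400
step 3 [1.5y] swap r/2=418/9123: DF=(1 − 418/9123·(0.950900+0.911400))/(1+418/9123) = 4373/5000 ≈ 0.874600
step 4 [2y] swap r/2=1641/35728: DF=(1 − 1641/35728·(0.950900+0.911400+0.874600))/(1+1641/35728) = 8359/10000 ≈ 0.835900
step 5 [2.5y] swap r/2=1679/44049: DF=(1 − 1679/44049·(0.950900+0.911400+0.874600+0.835900))/(1+1679/44049) = 8321/10000 ≈ 0.832100

1 1/2 9509/10000
2 1 4557/5000
3 3/2 4373/5000
4 2 8359/10000
5 5/2 8321/10000
s(2.5y) = (1/(8321/10000) − 1)/(5/2) = 3358/41605 ≈ 8.0711%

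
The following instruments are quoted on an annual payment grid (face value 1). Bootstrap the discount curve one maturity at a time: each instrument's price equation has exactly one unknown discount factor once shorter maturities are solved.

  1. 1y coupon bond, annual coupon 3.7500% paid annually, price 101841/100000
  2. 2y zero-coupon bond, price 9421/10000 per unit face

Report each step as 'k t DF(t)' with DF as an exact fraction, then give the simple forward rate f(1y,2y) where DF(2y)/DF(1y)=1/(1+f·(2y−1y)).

step 1 [1y] bond c/1=3/80: DF=(101841/100000 − 3/80·(0))/(1+3/80) = 1227/1250 ≈ 0.981600
step 2 [2y] zero: DF = P = 9421/10000 ≈ 0.942100

1 1 1227/1250
2 2 9421/10000
f(1y,2y) = ((1227/1250)/(9421/10000) − 1)/(1) = 395/9421 ≈ 4.1928%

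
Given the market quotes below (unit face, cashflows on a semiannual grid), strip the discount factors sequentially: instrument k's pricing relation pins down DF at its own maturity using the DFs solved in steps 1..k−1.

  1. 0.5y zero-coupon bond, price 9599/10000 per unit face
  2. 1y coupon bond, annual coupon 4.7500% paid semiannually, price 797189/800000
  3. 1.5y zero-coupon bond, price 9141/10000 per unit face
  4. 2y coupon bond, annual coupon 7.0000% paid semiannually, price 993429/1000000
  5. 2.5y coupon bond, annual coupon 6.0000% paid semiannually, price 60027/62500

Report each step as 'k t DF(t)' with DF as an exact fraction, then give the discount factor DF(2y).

step 1 [0.5y] zero: DF = P = 9599/10000 ≈ 0.959900
step 2 [1y] bond c/2=19/800: DF=(797189/800000 − 19/800·(0.959900))/(1+19/800) = 9511/10000 ≈ 0.951100
step 3 [1.5y] zero: DF = P = 9141/10000 ≈ 0.914100
step 4 [2y] bond c/2=7/200: DF=(993429/1000000 − 7/200·(0.959900+0.951100+0.914100))/(1+7/200) = 8643/10000 ≈ 0.864300
step 5 [2.5y] bond c/2=3/100: DF=(60027/62500 − 3/100·(0.959900+0.951100+0.914100+0.864300))/(1+3/100) = 33/40 ≈ 0.825000

1 1/2 9599/10000
2 1 9511/10000
3 3/2 9141/10000
4 2 8643/10000
5 5/2 33/40
DF(2y) = 8643/10000 ≈ 0.864300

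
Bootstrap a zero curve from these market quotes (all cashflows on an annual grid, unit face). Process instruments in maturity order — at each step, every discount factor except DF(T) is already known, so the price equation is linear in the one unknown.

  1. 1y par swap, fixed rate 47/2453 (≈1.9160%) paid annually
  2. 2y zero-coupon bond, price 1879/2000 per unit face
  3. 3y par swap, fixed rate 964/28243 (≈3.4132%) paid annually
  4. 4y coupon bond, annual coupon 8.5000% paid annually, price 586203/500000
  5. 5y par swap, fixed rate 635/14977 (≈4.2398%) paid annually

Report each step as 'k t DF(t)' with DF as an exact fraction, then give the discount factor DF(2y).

1 1 2453/2500
2 2 1879/2000
3 3 2259/2500
4 4 8593/10000
5 5 1619/2000
DF(2y) = 1879/2000 ≈ 0.939500

step 1 [1y] swap r/1=47/2453: DF=(1 − 47/2453·(0))/(1+47/2453) = 2453/2500 ≈ 0.981200
step 2 [2y] zero: DF = P = 1879/2000 ≈ 0.939500
step 3 [3y] swap r/1=964/28243: DF=(1 − 964/28243·(0.981200+0.939500))/(1+964/28243) = 2259/2500 ≈ 0.903600
step 4 [4y] bond c/1=17/200: DF=(586203/500000 − 17/200·(0.981200+0.939500+0.903600))/(1+17/200) = 8593/10000 ≈ 0.859300
step 5 [5y] swap r/1=635/14977: DF=(1 − 635/14977·(0.981200+0.939500+0.903600+0.859300))/(1+635/14977) = 1619/2000 ≈ 0.809500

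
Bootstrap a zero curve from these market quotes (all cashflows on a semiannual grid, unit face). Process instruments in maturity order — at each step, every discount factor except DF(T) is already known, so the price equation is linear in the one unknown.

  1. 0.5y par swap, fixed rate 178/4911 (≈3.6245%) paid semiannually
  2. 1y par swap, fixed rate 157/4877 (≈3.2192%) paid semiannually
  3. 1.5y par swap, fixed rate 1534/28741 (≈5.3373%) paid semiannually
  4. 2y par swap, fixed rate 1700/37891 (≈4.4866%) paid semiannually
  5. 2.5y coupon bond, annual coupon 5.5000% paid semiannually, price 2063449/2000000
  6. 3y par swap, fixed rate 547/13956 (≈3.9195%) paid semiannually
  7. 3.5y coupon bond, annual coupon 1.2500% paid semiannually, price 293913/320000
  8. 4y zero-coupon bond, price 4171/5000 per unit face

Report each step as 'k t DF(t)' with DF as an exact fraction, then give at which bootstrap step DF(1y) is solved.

1 1/2 4911/5000
2 1 4843/5000
3 3/2 9233/10000
4 2 183/200
5 5/2 9027/10000
6 3 4453/5000
7 7/2 8781/10000
8 4 4171/5000
DF(1y) is solved at step 2

step 1 [0.5y] swap r/2=89/4911: DF=(1 − 89/4911·(0))/(1+89/4911) = 4911/5000 ≈ 0.982200
step 2 [1y] swap r/2=157/9754: DF=(1 − 157/9754·(0.982200))/(1+157/9754) = 4843/5000 ≈ 0.968600
step 3 [1.5y] swap r/2=767/28741: DF=(1 − 767/28741·(0.982200+0.968600))/(1+767/28741) = 9233/10000 ≈ 0.923300
step 4 [2y] swap r/2=850/37891: DF=(1 − 850/37891·(0.982200+0.968600+0.923300))/(1+850/37891) = 183/200 ≈ 0.915000
step 5 [2.5y] bond c/2=11/400: DF=(2063449/2000000 − 11/400·(0.982200+0.968600+0.923300+0.915000))/(1+11/400) = 9027/10000 ≈ 0.902700
step 6 [3y] swap r/2=547/27912: DF=(1 − 547/27912·(0.982200+0.968600+0.923300+0.915000+0.902700))/(1+547/27912) = 4453/5000 ≈ 0.890600
step 7 [3.5y] bond c/2=1/160: DF=(293913/320000 − 1/160·(0.982200+0.968600+0.923300+0.915000+0.902700+0.890600))/(1+1/160) = 8781/10000 ≈ 0.878100
step 8 [4y] zero: DF = P = 4171/5000 ≈ 0.834200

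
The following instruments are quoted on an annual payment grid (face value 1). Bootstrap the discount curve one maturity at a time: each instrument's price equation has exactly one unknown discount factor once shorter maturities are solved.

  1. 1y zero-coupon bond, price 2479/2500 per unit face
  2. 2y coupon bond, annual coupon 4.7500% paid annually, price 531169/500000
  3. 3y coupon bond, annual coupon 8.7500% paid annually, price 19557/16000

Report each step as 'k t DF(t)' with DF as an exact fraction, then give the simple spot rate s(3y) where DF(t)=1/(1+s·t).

step 1 [1y] zero: DF = P = 2479/2500 ≈ 0.991600
step 2 [2y] bond c/1=19/400: DF=(531169/500000 − 19/400·(0.991600))/(1+19/400) = 2423/2500 ≈ 0.969200
step 3 [3y] bond c/1=7/80: DF=(19557/16000 − 7/80·(0.991600+0.969200))/(1+7/80) = 4831/5000 ≈ 0.966200

1 1 2479/2500
2 2 2423/2500
3 3 4831/5000
s(3y) = (1/(4831/5000) − 1)/(3) = 169/14493 ≈ 1.1661%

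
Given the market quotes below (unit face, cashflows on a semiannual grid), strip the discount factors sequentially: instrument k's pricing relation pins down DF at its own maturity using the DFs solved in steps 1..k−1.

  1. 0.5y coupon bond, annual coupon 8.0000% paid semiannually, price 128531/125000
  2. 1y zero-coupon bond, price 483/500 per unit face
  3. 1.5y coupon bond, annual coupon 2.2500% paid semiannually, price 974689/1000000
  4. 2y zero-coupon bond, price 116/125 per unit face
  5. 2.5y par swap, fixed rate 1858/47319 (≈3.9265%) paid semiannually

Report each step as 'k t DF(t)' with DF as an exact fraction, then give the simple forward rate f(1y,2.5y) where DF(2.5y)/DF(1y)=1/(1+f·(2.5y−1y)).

1 1/2 9887/10000
2 1 483/500
3 3/2 9421/10000
4 2 116/125
5 5/2 9071/10000
f(1y,2.5y) = ((483/500)/(9071/10000) − 1)/(3/2) = 1178/27213 ≈ 4.3288%

step 1 [0.5y] bond c/2=1/25: DF=(128531/125000 − 1/25·(0))/(1+1/25) = 9887/10000 ≈ 0.988700
step 2 [1y] zero: DF = P = 483/500 ≈ 0.966000
step 3 [1.5y] bond c/2=9/800: DF=(974689/1000000 − 9/800·(0.988700+0.966000))/(1+9/800) = 9421/10000 ≈ 0.942100
step 4 [2y] zero: DF = P = 116/125 ≈ 0.928000
step 5 [2.5y] swap r/2=929/47319: DF=(1 − 929/47319·(0.988700+0.966000+0.942100+0.928000))/(1+929/47319) = 9071/10000 ≈ 0.907100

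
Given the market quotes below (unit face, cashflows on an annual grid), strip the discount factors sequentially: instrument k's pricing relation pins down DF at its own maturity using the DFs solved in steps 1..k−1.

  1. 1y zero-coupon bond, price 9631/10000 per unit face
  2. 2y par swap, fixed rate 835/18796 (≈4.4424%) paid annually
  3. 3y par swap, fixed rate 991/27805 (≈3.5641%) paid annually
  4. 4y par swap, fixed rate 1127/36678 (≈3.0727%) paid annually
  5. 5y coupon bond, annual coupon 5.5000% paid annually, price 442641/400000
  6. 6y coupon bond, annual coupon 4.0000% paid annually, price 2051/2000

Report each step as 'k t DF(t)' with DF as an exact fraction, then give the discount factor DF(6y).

step 1 [1y] zero: DF = P = 9631/10000 ≈ 0.963100
step 2 [2y] swap r/1=835/18796: DF=(1 − 835/18796·(0.963100))/(1+835/18796) = 1833/2000 ≈ 0.916500
step 3 [3y] swap r/1=991/27805: DF=(1 − 991/27805·(0.963100+0.916500))/(1+991/27805) = 9009/10000 ≈ 0.900900
step 4 [4y] swap r/1=1127/36678: DF=(1 − 1127/36678·(0.963100+0.916500+0.900900))/(1+1127/36678) = 8873/10000 ≈ 0.887300
step 5 [5y] bond c/1=11/200: DF=(442641/400000 − 11/200·(0.963100+0.916500+0.900900+0.887300))/(1+11/200) = 8577/10000 ≈ 0.857700
step 6 [6y] bond c/1=1/25: DF=(2051/2000 − 1/25·(0.963100+0.916500+0.900900+0.887300+0.857700))/(1+1/25) = 203/250 ≈ 0.812000

1 1 9631/10000
2 2 1833/2000
3 3 9009/10000
4 4 8873/10000
5 5 8577/10000
6 6 203/250
DF(6y) = 203/250 ≈ 0.812000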